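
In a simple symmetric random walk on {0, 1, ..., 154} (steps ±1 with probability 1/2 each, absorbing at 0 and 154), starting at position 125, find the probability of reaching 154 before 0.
P(hit 154 before 0) = 125/154

Let u_k = P(hit 154 before 0 | start at k). Then u_0 = 0, u_154 = 1, and u_k = u_{k-1}/2 + u_{k+1}/2 for 1 ≤ k ≤ 153. This harmonic recurrence is solved by u_k = k/154, giving u_125 = 125/154.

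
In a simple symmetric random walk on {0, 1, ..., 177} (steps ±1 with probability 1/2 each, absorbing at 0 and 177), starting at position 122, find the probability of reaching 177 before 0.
P(hit 177 before 0) = 122/177

Let u_k = P(hit 177 before 0 | start at k). Then u_0 = 0, u_177 = 1, and u_k = u_{k-1}/2 + u_{k+1}/2 for 1 ≤ k ≤ 176. This harmonic recurrence is solved by u_k = k/177, giving u_122 = 122/177.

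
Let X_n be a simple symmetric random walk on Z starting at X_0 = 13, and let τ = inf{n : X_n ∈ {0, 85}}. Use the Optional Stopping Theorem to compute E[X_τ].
E[X_τ] = 13

X_n is a martingale and τ is a bounded-mean stopping time (indeed τ is finite a.s. with bounded expectation since the walk is in a bounded region). By the OST, E[X_τ] = E[X_0] = 13. Equivalently: E[X_τ] = 85 · P(hit 85 first) + 0 · P(hit 0 first) = 85 · (13/85) = 13.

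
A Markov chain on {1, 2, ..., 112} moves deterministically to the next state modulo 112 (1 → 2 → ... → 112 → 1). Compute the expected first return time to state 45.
E[T_45 | X_0 = 45] = 112

The chain cycles deterministically, so starting at state 45 it returns in exactly 112 steps. Equivalently, the stationary distribution is uniform π_j = 1/112 for every state j, so by Kac's formula E[T_45] = 1/π_45 = 112.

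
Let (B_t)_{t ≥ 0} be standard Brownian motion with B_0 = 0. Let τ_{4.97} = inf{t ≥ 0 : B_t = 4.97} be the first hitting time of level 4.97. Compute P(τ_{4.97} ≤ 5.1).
P(τ_{4.97} ≤ 5.1) = 2(1 − Φ(4.97/√5.1)) = 2(1 − Φ(2.2008)) ≈ 0.0278

By the reflection principle for standard BM, P(τ_b ≤ t) = 2 · P(B_t ≥ b). Since B_t ~ N(0, t), P(B_t ≥ 4.97) = 1 − Φ(4.97/√t) = 1 − Φ(4.97/√5.1) = 1 − Φ(2.2008) ≈ 0.01388. Doubling: P(τ_{4.97} ≤ 5.1) ≈ 2 · 0.01388 = 0.02776 ≈ 0.0278.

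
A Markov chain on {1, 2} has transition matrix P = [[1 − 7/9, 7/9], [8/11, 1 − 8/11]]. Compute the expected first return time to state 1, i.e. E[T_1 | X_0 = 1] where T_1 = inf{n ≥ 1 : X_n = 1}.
E[T_1 | X_0 = 1] = 1/π_1 = 149/72

For an irreducible recurrent Markov chain with stationary distribution π, E[T_i | X_0 = i] = 1/π_i (Kac's formula). Here π_1 = (8/11)/(7/9 + 8/11) = (8/11)/(149/99) = 72/149, so E[T_1 | X_0 = 1] = 1/π_1 = (7/9 + 8/11)/(8/11) = (149/99)/(8/11) = 149/72.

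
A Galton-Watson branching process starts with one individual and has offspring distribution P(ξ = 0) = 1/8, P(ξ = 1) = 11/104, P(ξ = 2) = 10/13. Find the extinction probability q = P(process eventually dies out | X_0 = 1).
q = 13/80

The pgf is f(s) = 1/8 + 11/104·s + 10/13·s². The extinction probability q is the smallest fixed point of f in [0, 1]. Setting s = f(s):
  10/13·s² + (11/104 − 1)·s + 1/8 = 0
  10/13·s² − (1/8 + 10/13)·s + 1/8 = 0
which factors as (s − 1)·(10/13·s − 1/8) = 0, giving roots s = 1 and s = (1/8)/(10/13) = 13/80.
Mean offspring μ = 11/104 + 2·10/13 = 171/104 > 1 (supercritical), so q < 1. The extinction probability is the smaller root: q = (1/8)/(10/13) = 13/80.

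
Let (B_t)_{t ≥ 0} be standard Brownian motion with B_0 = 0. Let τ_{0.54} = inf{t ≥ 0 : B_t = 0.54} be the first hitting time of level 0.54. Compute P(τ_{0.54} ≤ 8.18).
P(τ_{0.54} ≤ 8.18) = 2(1 − Φ(0.54/√8.18)) = 2(1 − Φ(0.1888)) ≈ 0.8502

By the reflection principle for standard BM, P(τ_b ≤ t) = 2 · P(B_t ≥ b). Since B_t ~ N(0, t), P(B_t ≥ 0.54) = 1 − Φ(0.54/√t) = 1 − Φ(0.54/√8.18) = 1 − Φ(0.1888) ≈ 0.42512. Doubling: P(τ_{0.54} ≤ 8.18) ≈ 2 · 0.42512 = 0.85024 ≈ 0.8502.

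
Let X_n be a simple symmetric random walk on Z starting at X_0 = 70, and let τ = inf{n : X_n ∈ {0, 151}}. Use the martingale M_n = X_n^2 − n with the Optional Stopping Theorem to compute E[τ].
E[τ] = 5670

M_n = X_n^2 − n is a martingale (since E[X_{n+1}^2 | F_n] = X_n^2 + 1). By OST (τ has finite mean in a bounded region), E[M_τ] = E[M_0] = X_0^2 − 0 = 70^2 = 4900. Also E[M_τ] = E[X_τ^2] − E[τ]. The walk exits at 0 or 151, with P(hit 151 first) = 70/151, so E[X_τ^2] = 151^2 · 70/151 + 0 = 10570. Thus E[τ] = E[X_τ^2] − E[M_τ] = 10570 − 4900 = 5670 = 70(151 − 70) = 5670.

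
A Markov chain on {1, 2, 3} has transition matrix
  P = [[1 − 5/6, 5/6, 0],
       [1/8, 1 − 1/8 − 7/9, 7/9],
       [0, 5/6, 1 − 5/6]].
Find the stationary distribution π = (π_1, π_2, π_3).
π = (9/125, 12/25, 56/125)

This is a birth-death chain on three states, which satisfies detailed balance: π_1 · P_{12} = π_2 · P_{21} and π_2 · P_{23} = π_3 · P_{32}.
From π_1 · 5/6 = π_2 · 1/8: π_2/π_1 = (5/6)/(1/8) = 20/3.
From π_2 · 7/9 = π_3 · 5/6: π_3/π_2 = (7/9)/(5/6) = 14/15.
Take π_1 proportional to 1; then unnormalized π = (1, 20/3, 56/9). Normalize by dividing by the sum 125/9:
  π = (9/125, 12/25, 56/125).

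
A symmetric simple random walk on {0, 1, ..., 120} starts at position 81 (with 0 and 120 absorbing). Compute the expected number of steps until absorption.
E[τ | X_0 = 81] = 3159

Let v_k = E[τ | X_0 = k]. Boundary: v_0 = v_120 = 0. Recurrence: v_k = 1 + (v_{k-1} + v_{k+1})/2 for 1 ≤ k ≤ 119. The particular solution to v_k − (v_{k-1} + v_{k+1})/2 = 1 is v_k = −k^2. Adding homogeneous solution A + B k and matching boundaries gives v_k = k (120 − k). Substituting k = 81: v_81 = 81 · 39 = 3159.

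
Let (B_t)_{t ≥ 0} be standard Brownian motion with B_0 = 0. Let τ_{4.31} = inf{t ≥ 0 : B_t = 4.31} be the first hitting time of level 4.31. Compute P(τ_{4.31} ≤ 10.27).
P(τ_{4.31} ≤ 10.27) = 2(1 − Φ(4.31/√10.27)) = 2(1 − Φ(1.3449)) ≈ 0.1787

By the reflection principle for standard BM, P(τ_b ≤ t) = 2 · P(B_t ≥ b). Since B_t ~ N(0, t), P(B_t ≥ 4.31) = 1 − Φ(4.31/√t) = 1 − Φ(4.31/√10.27) = 1 − Φ(1.3449) ≈ 0.08933. Doubling: P(τ_{4.31} ≤ 10.27) ≈ 2 · 0.08933 = 0.17866 ≈ 0.1787.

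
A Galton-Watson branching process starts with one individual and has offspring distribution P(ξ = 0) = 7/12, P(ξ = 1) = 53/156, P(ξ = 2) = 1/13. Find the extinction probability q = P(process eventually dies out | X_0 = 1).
q = 1

Mean offspring μ = 0·7/12 + 1·53/156 + 2·1/13 = 77/156 ≤ 1. For μ ≤ 1 with offspring not concentrated at 1, the Galton-Watson process goes extinct almost surely, so q = 1.
(Algebraic check: The pgf is f(s) = 7/12 + 53/156·s + 1/13·s². The extinction probability q is the smallest fixed point of f in [0, 1]. Setting s = f(s):
  1/13·s² + (53/156 − 1)·s + 7/12 = 0
  1/13·s² − (7/12 + 1/13)·s + 7/12 = 0
which factors as (s − 1)·(1/13·s − 7/12) = 0, giving roots s = 1 and s = (7/12)/(1/13) = 91/12. Since 91/12 ≥ 1, the smallest root in [0, 1] is s = 1.)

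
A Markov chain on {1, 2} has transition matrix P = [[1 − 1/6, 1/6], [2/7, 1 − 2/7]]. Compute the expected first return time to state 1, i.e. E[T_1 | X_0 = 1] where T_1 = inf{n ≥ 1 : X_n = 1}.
E[T_1 | X_0 = 1] = 1/π_1 = 19/12

For an irreducible recurrent Markov chain with stationary distribution π, E[T_i | X_0 = i] = 1/π_i (Kac's formula). Here π_1 = (2/7)/(1/6 + 2/7) = (2/7)/(19/42) = 12/19, so E[T_1 | X_0 = 1] = 1/π_1 = (1/6 + 2/7)/(2/7) = (19/42)/(2/7) = 19/12.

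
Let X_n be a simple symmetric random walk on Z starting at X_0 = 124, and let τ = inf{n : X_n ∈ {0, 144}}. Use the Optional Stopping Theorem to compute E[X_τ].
E[X_τ] = 124

X_n is a martingale and τ is a bounded-mean stopping time (indeed τ is finite a.s. with bounded expectation since the walk is in a bounded region). By the OST, E[X_τ] = E[X_0] = 124. Equivalently: E[X_τ] = 144 · P(hit 144 first) + 0 · P(hit 0 first) = 144 · (124/144) = 124.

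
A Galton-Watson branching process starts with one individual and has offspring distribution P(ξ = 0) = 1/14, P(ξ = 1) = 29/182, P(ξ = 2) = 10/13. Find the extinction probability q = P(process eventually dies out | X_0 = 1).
q = 13/140

The pgf is f(s) = 1/14 + 29/182·s + 10/13·s². The extinction probability q is the smallest fixed point of f in [0, 1]. Setting s = f(s):
  10/13·s² + (29/182 − 1)·s + 1/14 = 0
  10/13·s² − (1/14 + 10/13)·s + 1/14 = 0
which factors as (s − 1)·(10/13·s − 1/14) = 0, giving roots s = 1 and s = (1/14)/(10/13) = 13/140.
Mean offspring μ = 29/182 + 2·10/13 = 309/182 > 1 (supercritical), so q < 1. The extinction probability is the smaller root: q = (1/14)/(10/13) = 13/140.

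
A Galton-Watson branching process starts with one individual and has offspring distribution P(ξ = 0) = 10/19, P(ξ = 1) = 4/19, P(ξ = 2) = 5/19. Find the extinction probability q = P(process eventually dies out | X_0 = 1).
q = 1

Mean offspring μ = 0·10/19 + 1·4/19 + 2·5/19 = 14/19 ≤ 1. For μ ≤ 1 with offspring not concentrated at 1, the Galton-Watson process goes extinct almost surely, so q = 1.
(Algebraic check: The pgf is f(s) = 10/19 + 4/19·s + 5/19·s². The extinction probability q is the smallest fixed point of f in [0, 1]. Setting s = f(s):
  5/19·s² + (4/19 − 1)·s + 10/19 = 0
  5/19·s² − (10/19 + 5/19)·s + 10/19 = 0
which factors as (s − 1)·(5/19·s − 10/19) = 0, giving roots s = 1 and s = (10/19)/(5/19) = 2. Since 2 ≥ 1, the smallest root in [0, 1] is s = 1.)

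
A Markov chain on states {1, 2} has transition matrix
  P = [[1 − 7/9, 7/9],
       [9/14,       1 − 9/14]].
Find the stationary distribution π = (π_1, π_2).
π_1 = 81/179, π_2 = 98/179

Solve πP = π with π_1 + π_2 = 1. From πP = π: π_1 · (1 − 7/9) + π_2 · 9/14 = π_1 ⇒ π_2 · 9/14 = π_1 · 7/9 ⇒ π_2/π_1 = (7/9)/(9/14) = 98/81. Together with π_1 + π_2 = 1:
  π_1 = (9/14)/(7/9 + 9/14) = (9/14)/(179/126) = 81/179,
  π_2 = (7/9)/(7/9 + 9/14) = (7/9)/(179/126) = 98/179.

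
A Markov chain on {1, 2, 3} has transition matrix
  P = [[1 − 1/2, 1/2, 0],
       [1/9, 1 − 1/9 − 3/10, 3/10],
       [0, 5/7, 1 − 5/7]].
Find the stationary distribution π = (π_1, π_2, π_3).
π = (100/739, 450/739, 189/739)

This is a birth-death chain on three states, which satisfies detailed balance: π_1 · P_{12} = π_2 · P_{21} and π_2 · P_{23} = π_3 · P_{32}.
From π_1 · 1/2 = π_2 · 1/9: π_2/π_1 = (1/2)/(1/9) = 9/2.
From π_2 · 3/10 = π_3 · 5/7: π_3/π_2 = (3/10)/(5/7) = 21/50.
Take π_1 proportional to 1; then unnormalized π = (1, 9/2, 189/100). Normalize by dividing by the sum 739/100:
  π = (100/739, 450/739, 189/739).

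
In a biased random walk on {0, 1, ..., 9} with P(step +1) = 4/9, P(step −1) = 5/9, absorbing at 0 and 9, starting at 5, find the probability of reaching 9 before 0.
P(hit 9 before 0) = (1 − (5/4)^5) / (1 − (5/4)^9) = 537856/1690981

Let u_k denote P(reach 9 before 0 | start at k). Boundary: u_0 = 0, u_9 = 1. Recurrence: u_k = 4/9·u_{k+1} + 5/9·u_{k-1} for 1 ≤ k ≤ 8. Try u_k = A + B·r^k with r = q/p = (5/9)/(4/9) = 5/4. Substitution satisfies the recurrence; boundary conditions give:
  u_k = (1 − r^k) / (1 − r^N) = (1 − (5/4)^5) / (1 − (5/4)^9) = 537856/1690981.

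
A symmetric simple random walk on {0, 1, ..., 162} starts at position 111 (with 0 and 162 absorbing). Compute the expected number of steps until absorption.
E[τ | X_0 = 111] = 5661

Let v_k = E[τ | X_0 = k]. Boundary: v_0 = v_162 = 0. Recurrence: v_k = 1 + (v_{k-1} + v_{k+1})/2 for 1 ≤ k ≤ 161. The particular solution to v_k − (v_{k-1} + v_{k+1})/2 = 1 is v_k = −k^2. Adding homogeneous solution A + B k and matching boundaries gives v_k = k (162 − k). Substituting k = 111: v_111 = 111 · 51 = 5661.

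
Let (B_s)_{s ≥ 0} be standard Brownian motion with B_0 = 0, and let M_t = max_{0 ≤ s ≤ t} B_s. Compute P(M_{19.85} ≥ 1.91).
P(M_{19.85} ≥ 1.91) = 2·P(B_{19.85} ≥ 1.91) = 2(1 − Φ(1.91/√19.85)) ≈ 0.6681

By the reflection principle for Brownian motion, P(M_t ≥ a) = 2 · P(B_t ≥ a) for a ≥ 0. Since B_t ~ N(0, t), P(B_t ≥ 1.91) = 1 − Φ(1.91/√t) = 1 − Φ(1.91/√19.85) = 1 − Φ(0.4287). So
  P(M_{19.85} ≥ 1.91) = 2(1 − Φ(0.4287)) ≈ 0.6681.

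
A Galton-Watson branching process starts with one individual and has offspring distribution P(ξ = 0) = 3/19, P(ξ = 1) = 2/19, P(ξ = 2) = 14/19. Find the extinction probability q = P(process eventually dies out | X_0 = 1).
q = 3/14

The pgf is f(s) = 3/19 + 2/19·s + 14/19·s². The extinction probability q is the smallest fixed point of f in [0, 1]. Setting s = f(s):
  14/19·s² + (2/19 − 1)·s + 3/19 = 0
  14/19·s² − (3/19 + 14/19)·s + 3/19 = 0
which factors as (s − 1)·(14/19·s − 3/19) = 0, giving roots s = 1 and s = (3/19)/(14/19) = 3/14.
Mean offspring μ = 2/19 + 2·14/19 = 30/19 > 1 (supercritical), so q < 1. The extinction probability is the smaller root: q = (3/19)/(14/19) = 3/14.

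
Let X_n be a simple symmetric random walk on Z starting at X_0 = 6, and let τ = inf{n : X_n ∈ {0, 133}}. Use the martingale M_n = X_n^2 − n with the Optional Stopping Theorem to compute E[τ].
E[τ] = 762

M_n = X_n^2 − n is a martingale (since E[X_{n+1}^2 | F_n] = X_n^2 + 1). By OST (τ has finite mean in a bounded region), E[M_τ] = E[M_0] = X_0^2 − 0 = 6^2 = 36. Also E[M_τ] = E[X_τ^2] − E[τ]. The walk exits at 0 or 133, with P(hit 133 first) = 6/133, so E[X_τ^2] = 133^2 · 6/133 + 0 = 798. Thus E[τ] = E[X_τ^2] − E[M_τ] = 798 − 36 = 762 = 6(133 − 6) = 762.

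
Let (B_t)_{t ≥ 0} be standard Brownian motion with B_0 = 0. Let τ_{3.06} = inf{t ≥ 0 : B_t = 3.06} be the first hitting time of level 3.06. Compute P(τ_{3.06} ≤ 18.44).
P(τ_{3.06} ≤ 18.44) = 2(1 − Φ(3.06/√18.44)) = 2(1 − Φ(0.7126)) ≈ 0.4761

By the reflection principle for standard BM, P(τ_b ≤ t) = 2 · P(B_t ≥ b). Since B_t ~ N(0, t), P(B_t ≥ 3.06) = 1 − Φ(3.06/√t) = 1 − Φ(3.06/√18.44) = 1 − Φ(0.7126) ≈ 0.23805. Doubling: P(τ_{3.06} ≤ 18.44) ≈ 2 · 0.23805 = 0.47610 ≈ 0.4761.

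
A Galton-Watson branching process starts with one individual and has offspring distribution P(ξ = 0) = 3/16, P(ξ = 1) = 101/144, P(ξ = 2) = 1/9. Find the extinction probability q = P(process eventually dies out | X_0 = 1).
q = 1

Mean offspring μ = 0·3/16 + 1·101/144 + 2·1/9 = 133/144 ≤ 1. For μ ≤ 1 with offspring not concentrated at 1, the Galton-Watson process goes extinct almost surely, so q = 1.
(Algebraic check: The pgf is f(s) = 3/16 + 101/144·s + 1/9·s². The extinction probability q is the smallest fixed point of f in [0, 1]. Setting s = f(s):
  1/9·s² + (101/144 − 1)·s + 3/16 = 0
  1/9·s² − (3/16 + 1/9)·s + 3/16 = 0
which factors as (s − 1)·(1/9·s − 3/16) = 0, giving roots s = 1 and s = (3/16)/(1/9) = 27/16. Since 27/16 ≥ 1, the smallest root in [0, 1] is s = 1.)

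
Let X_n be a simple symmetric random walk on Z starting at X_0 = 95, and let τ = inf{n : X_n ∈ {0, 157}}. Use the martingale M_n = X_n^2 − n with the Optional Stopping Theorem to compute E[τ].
E[τ] = 5890

M_n = X_n^2 − n is a martingale (since E[X_{n+1}^2 | F_n] = X_n^2 + 1). By OST (τ has finite mean in a bounded region), E[M_τ] = E[M_0] = X_0^2 − 0 = 95^2 = 9025. Also E[M_τ] = E[X_τ^2] − E[τ]. The walk exits at 0 or 157, with P(hit 157 first) = 95/157, so E[X_τ^2] = 157^2 · 95/157 + 0 = 14915. Thus E[τ] = E[X_τ^2] − E[M_τ] = 14915 − 9025 = 5890 = 95(157 − 95) = 5890.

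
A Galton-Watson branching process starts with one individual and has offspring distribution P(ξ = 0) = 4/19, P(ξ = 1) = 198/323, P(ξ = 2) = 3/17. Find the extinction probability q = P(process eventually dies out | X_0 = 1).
q = 1

Mean offspring μ = 0·4/19 + 1·198/323 + 2·3/17 = 312/323 ≤ 1. For μ ≤ 1 with offspring not concentrated at 1, the Galton-Watson process goes extinct almost surely, so q = 1.
(Algebraic check: The pgf is f(s) = 4/19 + 198/323·s + 3/17·s². The extinction probability q is the smallest fixed point of f in [0, 1]. Setting s = f(s):
  3/17·s² + (198/323 − 1)·s + 4/19 = 0
  3/17·s² − (4/19 + 3/17)·s + 4/19 = 0
which factors as (s − 1)·(3/17·s − 4/19) = 0, giving roots s = 1 and s = (4/19)/(3/17) = 68/57. Since 68/57 ≥ 1, the smallest root in [0, 1] is s = 1.)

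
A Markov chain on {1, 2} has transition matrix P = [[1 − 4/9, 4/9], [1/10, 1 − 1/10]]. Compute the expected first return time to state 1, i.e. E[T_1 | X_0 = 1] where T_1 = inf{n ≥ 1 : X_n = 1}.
E[T_1 | X_0 = 1] = 1/π_1 = 49/9

For an irreducible recurrent Markov chain with stationary distribution π, E[T_i | X_0 = i] = 1/π_i (Kac's formula). Here π_1 = (1/10)/(4/9 + 1/10) = (1/10)/(49/90) = 9/49, so E[T_1 | X_0 = 1] = 1/π_1 = (4/9 + 1/10)/(1/10) = (49/90)/(1/10) = 49/9.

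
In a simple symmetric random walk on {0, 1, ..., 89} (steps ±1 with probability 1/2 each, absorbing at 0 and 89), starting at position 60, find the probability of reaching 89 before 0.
P(hit 89 before 0) = 60/89

Let u_k = P(hit 89 before 0 | start at k). Then u_0 = 0, u_89 = 1, and u_k = u_{k-1}/2 + u_{k+1}/2 for 1 ≤ k ≤ 88. This harmonic recurrence is solved by u_k = k/89, giving u_60 = 60/89.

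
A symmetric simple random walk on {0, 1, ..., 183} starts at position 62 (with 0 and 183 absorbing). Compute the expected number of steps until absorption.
E[τ | X_0 = 62] = 7502

Let v_k = E[τ | X_0 = k]. Boundary: v_0 = v_183 = 0. Recurrence: v_k = 1 + (v_{k-1} + v_{k+1})/2 for 1 ≤ k ≤ 182. The particular solution to v_k − (v_{k-1} + v_{k+1})/2 = 1 is v_k = −k^2. Adding homogeneous solution A + B k and matching boundaries gives v_k = k (183 − k). Substituting k = 62: v_62 = 62 · 121 = 7502.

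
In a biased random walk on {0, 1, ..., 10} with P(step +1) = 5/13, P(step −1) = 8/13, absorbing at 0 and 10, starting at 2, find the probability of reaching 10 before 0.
P(hit 10 before 0) = (1 − (8/5)^2) / (1 − (8/5)^10) = 390625/27281441

Let u_k denote P(reach 10 before 0 | start at k). Boundary: u_0 = 0, u_10 = 1. Recurrence: u_k = 5/13·u_{k+1} + 8/13·u_{k-1} for 1 ≤ k ≤ 9. Try u_k = A + B·r^k with r = q/p = (8/13)/(5/13) = 8/5. Substitution satisfies the recurrence; boundary conditions give:
  u_k = (1 − r^k) / (1 − r^N) = (1 − (8/5)^2) / (1 − (8/5)^10) = 390625/27281441.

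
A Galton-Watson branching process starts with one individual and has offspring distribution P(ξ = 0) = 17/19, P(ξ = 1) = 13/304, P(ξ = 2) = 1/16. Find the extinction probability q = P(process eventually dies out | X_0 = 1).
q = 1

Mean offspring μ = 0·17/19 + 1·13/304 + 2·1/16 = 51/304 ≤ 1. For μ ≤ 1 with offspring not concentrated at 1, the Galton-Watson process goes extinct almost surely, so q = 1.
(Algebraic check: The pgf is f(s) = 17/19 + 13/304·s + 1/16·s². The extinction probability q is the smallest fixed point of f in [0, 1]. Setting s = f(s):
  1/16·s² + (13/304 − 1)·s + 17/19 = 0
  1/16·s² − (17/19 + 1/16)·s + 17/19 = 0
which factors as (s − 1)·(1/16·s − 17/19) = 0, giving roots s = 1 and s = (17/19)/(1/16) = 272/19. Since 272/19 ≥ 1, the smallest root in [0, 1] is s = 1.)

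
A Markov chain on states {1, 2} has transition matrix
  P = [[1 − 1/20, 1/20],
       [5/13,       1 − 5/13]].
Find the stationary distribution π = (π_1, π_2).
π_1 = 100/113, π_2 = 13/113

Solve πP = π with π_1 + π_2 = 1. From πP = π: π_1 · (1 − 1/20) + π_2 · 5/13 = π_1 ⇒ π_2 · 5/13 = π_1 · 1/20 ⇒ π_2/π_1 = (1/20)/(5/13) = 13/100. Together with π_1 + π_2 = 1:
  π_1 = (5/13)/(1/20 + 5/13) = (5/13)/(113/260) = 100/113,
  π_2 = (1/20)/(1/20 + 5/13) = (1/20)/(113/260) = 13/113.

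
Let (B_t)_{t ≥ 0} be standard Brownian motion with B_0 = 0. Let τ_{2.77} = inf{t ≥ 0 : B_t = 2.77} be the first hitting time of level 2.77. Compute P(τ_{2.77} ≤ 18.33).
P(τ_{2.77} ≤ 18.33) = 2(1 − Φ(2.77/√18.33)) = 2(1 − Φ(0.6470)) ≈ 0.5176

By the reflection principle for standard BM, P(τ_b ≤ t) = 2 · P(B_t ≥ b). Since B_t ~ N(0, t), P(B_t ≥ 2.77) = 1 − Φ(2.77/√t) = 1 − Φ(2.77/√18.33) = 1 − Φ(0.6470) ≈ 0.25882. Doubling: P(τ_{2.77} ≤ 18.33) ≈ 2 · 0.25882 = 0.51764 ≈ 0.5176.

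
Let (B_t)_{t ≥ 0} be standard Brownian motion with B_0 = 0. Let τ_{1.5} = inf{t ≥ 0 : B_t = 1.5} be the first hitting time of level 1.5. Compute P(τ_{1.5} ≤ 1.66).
P(τ_{1.5} ≤ 1.66) = 2(1 − Φ(1.5/√1.66)) = 2(1 − Φ(1.1642)) ≈ 0.2443

By the reflection principle for standard BM, P(τ_b ≤ t) = 2 · P(B_t ≥ b). Since B_t ~ N(0, t), P(B_t ≥ 1.5) = 1 − Φ(1.5/√t) = 1 − Φ(1.5/√1.66) = 1 − Φ(1.1642) ≈ 0.12217. Doubling: P(τ_{1.5} ≤ 1.66) ≈ 2 · 0.12217 = 0.24434 ≈ 0.2443.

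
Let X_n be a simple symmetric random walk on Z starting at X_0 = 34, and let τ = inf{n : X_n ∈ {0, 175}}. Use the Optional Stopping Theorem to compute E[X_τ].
E[X_τ] = 34

X_n is a martingale and τ is a bounded-mean stopping time (indeed τ is finite a.s. with bounded expectation since the walk is in a bounded region). By the OST, E[X_τ] = E[X_0] = 34. Equivalently: E[X_τ] = 175 · P(hit 175 first) + 0 · P(hit 0 first) = 175 · (34/175) = 34.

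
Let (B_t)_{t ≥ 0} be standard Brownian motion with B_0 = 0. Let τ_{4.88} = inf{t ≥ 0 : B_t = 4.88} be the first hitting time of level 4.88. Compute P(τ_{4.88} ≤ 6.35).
P(τ_{4.88} ≤ 6.35) = 2(1 − Φ(4.88/√6.35)) = 2(1 − Φ(1.9366)) ≈ 0.0528

By the reflection principle for standard BM, P(τ_b ≤ t) = 2 · P(B_t ≥ b). Since B_t ~ N(0, t), P(B_t ≥ 4.88) = 1 − Φ(4.88/√t) = 1 − Φ(4.88/√6.35) = 1 − Φ(1.9366) ≈ 0.02640. Doubling: P(τ_{4.88} ≤ 6.35) ≈ 2 · 0.02640 = 0.05280 ≈ 0.0528.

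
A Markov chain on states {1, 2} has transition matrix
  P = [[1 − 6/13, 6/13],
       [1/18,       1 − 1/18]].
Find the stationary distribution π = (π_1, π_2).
π_1 = 13/121, π_2 = 108/121

Solve πP = π with π_1 + π_2 = 1. From πP = π: π_1 · (1 − 6/13) + π_2 · 1/18 = π_1 ⇒ π_2 · 1/18 = π_1 · 6/13 ⇒ π_2/π_1 = (6/13)/(1/18) = 108/13. Together with π_1 + π_2 = 1:
  π_1 = (1/18)/(6/13 + 1/18) = (1/18)/(121/234) = 13/121,
  π_2 = (6/13)/(6/13 + 1/18) = (6/13)/(121/234) = 108/121.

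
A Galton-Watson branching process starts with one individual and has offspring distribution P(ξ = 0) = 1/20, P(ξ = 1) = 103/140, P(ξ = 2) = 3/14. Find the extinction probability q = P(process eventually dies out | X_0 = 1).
q = 7/30

The pgf is f(s) = 1/20 + 103/140·s + 3/14·s². The extinction probability q is the smallest fixed point of f in [0, 1]. Setting s = f(s):
  3/14·s² + (103/140 − 1)·s + 1/20 = 0
  3/14·s² − (1/20 + 3/14)·s + 1/20 = 0
which factors as (s − 1)·(3/14·s − 1/20) = 0, giving roots s = 1 and s = (1/20)/(3/14) = 7/30.
Mean offspring μ = 103/140 + 2·3/14 = 163/140 > 1 (supercritical), so q < 1. The extinction probability is the smaller root: q = (1/20)/(3/14) = 7/30.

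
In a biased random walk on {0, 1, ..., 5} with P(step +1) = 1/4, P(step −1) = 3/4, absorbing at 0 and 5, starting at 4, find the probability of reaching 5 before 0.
P(hit 5 before 0) = (1 − (3)^4) / (1 − (3)^5) = 40/121

Let u_k denote P(reach 5 before 0 | start at k). Boundary: u_0 = 0, u_5 = 1. Recurrence: u_k = 1/4·u_{k+1} + 3/4·u_{k-1} for 1 ≤ k ≤ 4. Try u_k = A + B·r^k with r = q/p = (3/4)/(1/4) = 3. Substitution satisfies the recurrence; boundary conditions give:
  u_k = (1 − r^k) / (1 − r^N) = (1 − (3)^4) / (1 − (3)^5) = 40/121.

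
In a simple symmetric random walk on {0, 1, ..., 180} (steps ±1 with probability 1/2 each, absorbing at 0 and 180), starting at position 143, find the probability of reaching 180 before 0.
P(hit 180 before 0) = 143/180

Let u_k = P(hit 180 before 0 | start at k). Then u_0 = 0, u_180 = 1, and u_k = u_{k-1}/2 + u_{k+1}/2 for 1 ≤ k ≤ 179. This harmonic recurrence is solved by u_k = k/180, giving u_143 = 143/180.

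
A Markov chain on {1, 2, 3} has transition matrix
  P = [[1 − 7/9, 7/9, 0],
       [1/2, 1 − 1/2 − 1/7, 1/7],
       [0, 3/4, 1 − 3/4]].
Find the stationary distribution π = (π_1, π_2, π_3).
π = (27/77, 6/11, 8/77)

This is a birth-death chain on three states, which satisfies detailed balance: π_1 · P_{12} = π_2 · P_{21} and π_2 · P_{23} = π_3 · P_{32}.
From π_1 · 7/9 = π_2 · 1/2: π_2/π_1 = (7/9)/(1/2) = 14/9.
From π_2 · 1/7 = π_3 · 3/4: π_3/π_2 = (1/7)/(3/4) = 4/21.
Take π_1 proportional to 1; then unnormalized π = (1, 14/9, 8/27). Normalize by dividing by the sum 77/27:
  π = (27/77, 6/11, 8/77).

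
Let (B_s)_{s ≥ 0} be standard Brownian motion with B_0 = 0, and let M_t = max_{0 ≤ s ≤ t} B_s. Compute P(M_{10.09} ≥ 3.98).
P(M_{10.09} ≥ 3.98) = 2·P(B_{10.09} ≥ 3.98) = 2(1 − Φ(3.98/√10.09)) ≈ 0.2102

By the reflection principle for Brownian motion, P(M_t ≥ a) = 2 · P(B_t ≥ a) for a ≥ 0. Since B_t ~ N(0, t), P(B_t ≥ 3.98) = 1 − Φ(3.98/√t) = 1 − Φ(3.98/√10.09) = 1 − Φ(1.2530). So
  P(M_{10.09} ≥ 3.98) = 2(1 − Φ(1.2530)) ≈ 0.2102.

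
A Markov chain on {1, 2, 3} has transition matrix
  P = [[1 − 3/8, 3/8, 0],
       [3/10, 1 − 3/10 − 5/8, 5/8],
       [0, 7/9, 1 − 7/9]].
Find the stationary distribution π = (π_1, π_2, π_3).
π = (224/729, 280/729, 25/81)

This is a birth-death chain on three states, which satisfies detailed balance: π_1 · P_{12} = π_2 · P_{21} and π_2 · P_{23} = π_3 · P_{32}.
From π_1 · 3/8 = π_2 · 3/10: π_2/π_1 = (3/8)/(3/10) = 5/4.
From π_2 · 5/8 = π_3 · 7/9: π_3/π_2 = (5/8)/(7/9) = 45/56.
Take π_1 proportional to 1; then unnormalized π = (1, 5/4, 225/224). Normalize by dividing by the sum 729/224:
  π = (224/729, 280/729, 25/81).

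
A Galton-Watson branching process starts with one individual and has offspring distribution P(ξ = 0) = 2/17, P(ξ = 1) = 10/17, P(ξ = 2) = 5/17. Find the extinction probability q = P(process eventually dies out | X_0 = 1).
q = 2/5

The pgf is f(s) = 2/17 + 10/17·s + 5/17·s². The extinction probability q is the smallest fixed point of f in [0, 1]. Setting s = f(s):
  5/17·s² + (10/17 − 1)·s + 2/17 = 0
  5/17·s² − (2/17 + 5/17)·s + 2/17 = 0
which factors as (s − 1)·(5/17·s − 2/17) = 0, giving roots s = 1 and s = (2/17)/(5/17) = 2/5.
Mean offspring μ = 10/17 + 2·5/17 = 20/17 > 1 (supercritical), so q < 1. The extinction probability is the smaller root: q = (2/17)/(5/17) = 2/5.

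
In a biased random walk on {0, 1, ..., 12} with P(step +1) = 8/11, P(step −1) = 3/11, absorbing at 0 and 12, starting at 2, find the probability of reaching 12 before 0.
P(hit 12 before 0) = (1 − (3/8)^2) / (1 − (3/8)^12) = 1073741824/1249435369

Let u_k denote P(reach 12 before 0 | start at k). Boundary: u_0 = 0, u_12 = 1. Recurrence: u_k = 8/11·u_{k+1} + 3/11·u_{k-1} for 1 ≤ k ≤ 11. Try u_k = A + B·r^k with r = q/p = (3/11)/(8/11) = 3/8. Substitution satisfies the recurrence; boundary conditions give:
  u_k = (1 − r^k) / (1 − r^N) = (1 − (3/8)^2) / (1 − (3/8)^12) = 1073741824/1249435369.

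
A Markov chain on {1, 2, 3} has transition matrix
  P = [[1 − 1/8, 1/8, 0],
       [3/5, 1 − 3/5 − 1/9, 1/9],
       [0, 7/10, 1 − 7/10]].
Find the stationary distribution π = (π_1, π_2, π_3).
π = (1512/1877, 315/1877, 50/1877)

This is a birth-death chain on three states, which satisfies detailed balance: π_1 · P_{12} = π_2 · P_{21} and π_2 · P_{23} = π_3 · P_{32}.
From π_1 · 1/8 = π_2 · 3/5: π_2/π_1 = (1/8)/(3/5) = 5/24.
From π_2 · 1/9 = π_3 · 7/10: π_3/π_2 = (1/9)/(7/10) = 10/63.
Take π_1 proportional to 1; then unnormalized π = (1, 5/24, 25/756). Normalize by dividing by the sum 1877/1512:
  π = (1512/1877, 315/1877, 50/1877).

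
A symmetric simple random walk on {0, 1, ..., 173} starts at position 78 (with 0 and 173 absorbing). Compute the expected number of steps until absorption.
E[τ | X_0 = 78] = 7410

Let v_k = E[τ | X_0 = k]. Boundary: v_0 = v_173 = 0. Recurrence: v_k = 1 + (v_{k-1} + v_{k+1})/2 for 1 ≤ k ≤ 172. The particular solution to v_k − (v_{k-1} + v_{k+1})/2 = 1 is v_k = −k^2. Adding homogeneous solution A + B k and matching boundaries gives v_k = k (173 − k). Substituting k = 78: v_78 = 78 · 95 = 7410.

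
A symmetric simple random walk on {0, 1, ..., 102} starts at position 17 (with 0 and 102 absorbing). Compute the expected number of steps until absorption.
E[τ | X_0 = 17] = 1445

Let v_k = E[τ | X_0 = k]. Boundary: v_0 = v_102 = 0. Recurrence: v_k = 1 + (v_{k-1} + v_{k+1})/2 for 1 ≤ k ≤ 101. The particular solution to v_k − (v_{k-1} + v_{k+1})/2 = 1 is v_k = −k^2. Adding homogeneous solution A + B k and matching boundaries gives v_k = k (102 − k). Substituting k = 17: v_17 = 17 · 85 = 1445.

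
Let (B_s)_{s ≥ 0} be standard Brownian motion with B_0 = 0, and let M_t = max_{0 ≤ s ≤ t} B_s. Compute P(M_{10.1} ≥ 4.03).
P(M_{10.1} ≥ 4.03) = 2·P(B_{10.1} ≥ 4.03) = 2(1 − Φ(4.03/√10.1)) ≈ 0.2048

By the reflection principle for Brownian motion, P(M_t ≥ a) = 2 · P(B_t ≥ a) for a ≥ 0. Since B_t ~ N(0, t), P(B_t ≥ 4.03) = 1 − Φ(4.03/√t) = 1 − Φ(4.03/√10.1) = 1 − Φ(1.2681). So
  P(M_{10.1} ≥ 4.03) = 2(1 − Φ(1.2681)) ≈ 0.2048.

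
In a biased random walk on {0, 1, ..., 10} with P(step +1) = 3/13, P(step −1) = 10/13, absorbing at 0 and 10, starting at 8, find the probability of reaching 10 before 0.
P(hit 10 before 0) = (1 − (10/3)^8) / (1 − (10/3)^10) = 9889461/109889461

Let u_k denote P(reach 10 before 0 | start at k). Boundary: u_0 = 0, u_10 = 1. Recurrence: u_k = 3/13·u_{k+1} + 10/13·u_{k-1} for 1 ≤ k ≤ 9. Try u_k = A + B·r^k with r = q/p = (10/13)/(3/13) = 10/3. Substitution satisfies the recurrence; boundary conditions give:
  u_k = (1 − r^k) / (1 − r^N) = (1 − (10/3)^8) / (1 − (10/3)^10) = 9889461/109889461.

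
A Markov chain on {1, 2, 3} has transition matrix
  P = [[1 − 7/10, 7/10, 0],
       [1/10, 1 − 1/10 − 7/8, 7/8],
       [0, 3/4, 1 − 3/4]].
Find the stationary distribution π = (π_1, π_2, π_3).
π = (6/97, 42/97, 49/97)

This is a birth-death chain on three states, which satisfies detailed balance: π_1 · P_{12} = π_2 · P_{21} and π_2 · P_{23} = π_3 · P_{32}.
From π_1 · 7/10 = π_2 · 1/10: π_2/π_1 = (7/10)/(1/10) = 7.
From π_2 · 7/8 = π_3 · 3/4: π_3/π_2 = (7/8)/(3/4) = 7/6.
Take π_1 proportional to 1; then unnormalized π = (1, 7, 49/6). Normalize by dividing by the sum 97/6:
  π = (6/97, 42/97, 49/97).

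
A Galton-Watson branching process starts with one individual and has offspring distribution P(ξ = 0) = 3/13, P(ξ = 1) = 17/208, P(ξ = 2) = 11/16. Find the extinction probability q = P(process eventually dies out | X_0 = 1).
q = 48/143

The pgf is f(s) = 3/13 + 17/208·s + 11/16·s². The extinction probability q is the smallest fixed point of f in [0, 1]. Setting s = f(s):
  11/16·s² + (17/208 − 1)·s + 3/13 = 0
  11/16·s² − (3/13 + 11/16)·s + 3/13 = 0
which factors as (s − 1)·(11/16·s − 3/13) = 0, giving roots s = 1 and s = (3/13)/(11/16) = 48/143.
Mean offspring μ = 17/208 + 2·11/16 = 303/208 > 1 (supercritical), so q < 1. The extinction probability is the smaller root: q = (3/13)/(11/16) = 48/143.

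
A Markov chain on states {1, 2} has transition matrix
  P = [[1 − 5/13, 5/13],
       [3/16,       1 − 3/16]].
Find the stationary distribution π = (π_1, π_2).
π_1 = 39/119, π_2 = 80/119

Solve πP = π with π_1 + π_2 = 1. From πP = π: π_1 · (1 − 5/13) + π_2 · 3/16 = π_1 ⇒ π_2 · 3/16 = π_1 · 5/13 ⇒ π_2/π_1 = (5/13)/(3/16) = 80/39. Together with π_1 + π_2 = 1:
  π_1 = (3/16)/(5/13 + 3/16) = (3/16)/(119/208) = 39/119,
  π_2 = (5/13)/(5/13 + 3/16) = (5/13)/(119/208) = 80/119.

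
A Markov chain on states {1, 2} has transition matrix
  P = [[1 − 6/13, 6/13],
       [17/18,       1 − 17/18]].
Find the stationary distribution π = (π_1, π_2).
π_1 = 221/329, π_2 = 108/329

Solve πP = π with π_1 + π_2 = 1. From πP = π: π_1 · (1 − 6/13) + π_2 · 17/18 = π_1 ⇒ π_2 · 17/18 = π_1 · 6/13 ⇒ π_2/π_1 = (6/13)/(17/18) = 108/221. Together with π_1 + π_2 = 1:
  π_1 = (17/18)/(6/13 + 17/18) = (17/18)/(329/234) = 221/329,
  π_2 = (6/13)/(6/13 + 17/18) = (6/13)/(329/234) = 108/329.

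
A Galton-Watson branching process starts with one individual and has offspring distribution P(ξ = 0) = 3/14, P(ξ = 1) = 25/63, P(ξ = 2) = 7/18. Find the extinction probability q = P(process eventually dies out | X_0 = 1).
q = 27/49

The pgf is f(s) = 3/14 + 25/63·s + 7/18·s². The extinction probability q is the smallest fixed point of f in [0, 1]. Setting s = f(s):
  7/18·s² + (25/63 − 1)·s + 3/14 = 0
  7/18·s² − (3/14 + 7/18)·s + 3/14 = 0
which factors as (s − 1)·(7/18·s − 3/14) = 0, giving roots s = 1 and s = (3/14)/(7/18) = 27/49.
Mean offspring μ = 25/63 + 2·7/18 = 74/63 > 1 (supercritical), so q < 1. The extinction probability is the smaller root: q = (3/14)/(7/18) = 27/49.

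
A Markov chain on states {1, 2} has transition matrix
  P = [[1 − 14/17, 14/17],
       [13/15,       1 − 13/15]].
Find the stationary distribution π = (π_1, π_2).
π_1 = 221/431, π_2 = 210/431

Solve πP = π with π_1 + π_2 = 1. From πP = π: π_1 · (1 − 14/17) + π_2 · 13/15 = π_1 ⇒ π_2 · 13/15 = π_1 · 14/17 ⇒ π_2/π_1 = (14/17)/(13/15) = 210/221. Together with π_1 + π_2 = 1:
  π_1 = (13/15)/(14/17 + 13/15) = (13/15)/(431/255) = 221/431,
  π_2 = (14/17)/(14/17 + 13/15) = (14/17)/(431/255) = 210/431.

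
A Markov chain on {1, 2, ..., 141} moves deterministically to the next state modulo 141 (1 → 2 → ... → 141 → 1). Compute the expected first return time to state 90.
E[T_90 | X_0 = 90] = 141

The chain cycles deterministically, so starting at state 90 it returns in exactly 141 steps. Equivalently, the stationary distribution is uniform π_j = 1/141 for every state j, so by Kac's formula E[T_90] = 1/π_90 = 141.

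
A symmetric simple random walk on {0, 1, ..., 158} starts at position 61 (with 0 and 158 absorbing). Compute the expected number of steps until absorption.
E[τ | X_0 = 61] = 5917

Let v_k = E[τ | X_0 = k]. Boundary: v_0 = v_158 = 0. Recurrence: v_k = 1 + (v_{k-1} + v_{k+1})/2 for 1 ≤ k ≤ 157. The particular solution to v_k − (v_{k-1} + v_{k+1})/2 = 1 is v_k = −k^2. Adding homogeneous solution A + B k and matching boundaries gives v_k = k (158 − k). Substituting k = 61: v_61 = 61 · 97 = 5917.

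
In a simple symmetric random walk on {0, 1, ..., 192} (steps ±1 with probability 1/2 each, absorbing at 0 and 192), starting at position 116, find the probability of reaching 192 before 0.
P(hit 192 before 0) = 116/192 = 29/48

Let u_k = P(hit 192 before 0 | start at k). Then u_0 = 0, u_192 = 1, and u_k = u_{k-1}/2 + u_{k+1}/2 for 1 ≤ k ≤ 191. This harmonic recurrence is solved by u_k = k/192, giving u_116 = 116/192 = 29/48.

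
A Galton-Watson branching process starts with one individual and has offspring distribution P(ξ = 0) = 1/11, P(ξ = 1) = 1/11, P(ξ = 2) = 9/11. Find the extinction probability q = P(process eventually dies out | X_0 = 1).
q = 1/9

The pgf is f(s) = 1/11 + 1/11·s + 9/11·s². The extinction probability q is the smallest fixed point of f in [0, 1]. Setting s = f(s):
  9/11·s² + (1/11 − 1)·s + 1/11 = 0
  9/11·s² − (1/11 + 9/11)·s + 1/11 = 0
which factors as (s − 1)·(9/11·s − 1/11) = 0, giving roots s = 1 and s = (1/11)/(9/11) = 1/9.
Mean offspring μ = 1/11 + 2·9/11 = 19/11 > 1 (supercritical), so q < 1. The extinction probability is the smaller root: q = (1/11)/(9/11) = 1/9.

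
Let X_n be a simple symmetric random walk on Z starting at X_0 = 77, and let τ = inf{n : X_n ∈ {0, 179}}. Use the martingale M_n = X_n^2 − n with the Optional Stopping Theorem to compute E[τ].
E[τ] = 7854

M_n = X_n^2 − n is a martingale (since E[X_{n+1}^2 | F_n] = X_n^2 + 1). By OST (τ has finite mean in a bounded region), E[M_τ] = E[M_0] = X_0^2 − 0 = 77^2 = 5929. Also E[M_τ] = E[X_τ^2] − E[τ]. The walk exits at 0 or 179, with P(hit 179 first) = 77/179, so E[X_τ^2] = 179^2 · 77/179 + 0 = 13783. Thus E[τ] = E[X_τ^2] − E[M_τ] = 13783 − 5929 = 7854 = 77(179 − 77) = 7854.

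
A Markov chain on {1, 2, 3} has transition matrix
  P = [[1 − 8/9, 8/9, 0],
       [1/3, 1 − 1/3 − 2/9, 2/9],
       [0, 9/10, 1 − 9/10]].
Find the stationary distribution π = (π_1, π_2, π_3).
π = (243/1051, 648/1051, 160/1051)

This is a birth-death chain on three states, which satisfies detailed balance: π_1 · P_{12} = π_2 · P_{21} and π_2 · P_{23} = π_3 · P_{32}.
From π_1 · 8/9 = π_2 · 1/3: π_2/π_1 = (8/9)/(1/3) = 8/3.
From π_2 · 2/9 = π_3 · 9/10: π_3/π_2 = (2/9)/(9/10) = 20/81.
Take π_1 proportional to 1; then unnormalized π = (1, 8/3, 160/243). Normalize by dividing by the sum 1051/243:
  π = (243/1051, 648/1051, 160/1051).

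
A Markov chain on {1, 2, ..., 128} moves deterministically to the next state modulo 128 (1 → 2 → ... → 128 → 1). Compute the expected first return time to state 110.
E[T_110 | X_0 = 110] = 128

The chain cycles deterministically, so starting at state 110 it returns in exactly 128 steps. Equivalently, the stationary distribution is uniform π_j = 1/128 for every state j, so by Kac's formula E[T_110] = 1/π_110 = 128.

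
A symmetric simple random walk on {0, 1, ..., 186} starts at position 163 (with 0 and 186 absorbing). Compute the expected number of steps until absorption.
E[τ | X_0 = 163] = 3749

Let v_k = E[τ | X_0 = k]. Boundary: v_0 = v_186 = 0. Recurrence: v_k = 1 + (v_{k-1} + v_{k+1})/2 for 1 ≤ k ≤ 185. The particular solution to v_k − (v_{k-1} + v_{k+1})/2 = 1 is v_k = −k^2. Adding homogeneous solution A + B k and matching boundaries gives v_k = k (186 − k). Substituting k = 163: v_163 = 163 · 23 = 3749.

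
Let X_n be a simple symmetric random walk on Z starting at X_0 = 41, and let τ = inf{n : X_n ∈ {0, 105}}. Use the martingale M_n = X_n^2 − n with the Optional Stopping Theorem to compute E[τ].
E[τ] = 2624

M_n = X_n^2 − n is a martingale (since E[X_{n+1}^2 | F_n] = X_n^2 + 1). By OST (τ has finite mean in a bounded region), E[M_τ] = E[M_0] = X_0^2 − 0 = 41^2 = 1681. Also E[M_τ] = E[X_τ^2] − E[τ]. The walk exits at 0 or 105, with P(hit 105 first) = 41/105, so E[X_τ^2] = 105^2 · 41/105 + 0 = 4305. Thus E[τ] = E[X_τ^2] − E[M_τ] = 4305 − 1681 = 2624 = 41(105 − 41) = 2624.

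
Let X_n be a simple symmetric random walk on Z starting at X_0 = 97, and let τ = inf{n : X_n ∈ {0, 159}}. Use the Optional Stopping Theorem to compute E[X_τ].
E[X_τ] = 97

X_n is a martingale and τ is a bounded-mean stopping time (indeed τ is finite a.s. with bounded expectation since the walk is in a bounded region). By the OST, E[X_τ] = E[X_0] = 97. Equivalently: E[X_τ] = 159 · P(hit 159 first) + 0 · P(hit 0 first) = 159 · (97/159) = 97.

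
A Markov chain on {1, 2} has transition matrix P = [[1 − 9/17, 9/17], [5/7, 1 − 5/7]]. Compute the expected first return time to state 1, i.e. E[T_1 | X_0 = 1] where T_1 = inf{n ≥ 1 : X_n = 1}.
E[T_1 | X_0 = 1] = 1/π_1 = 148/85

For an irreducible recurrent Markov chain with stationary distribution π, E[T_i | X_0 = i] = 1/π_i (Kac's formula). Here π_1 = (5/7)/(9/17 + 5/7) = (5/7)/(148/119) = 85/148, so E[T_1 | X_0 = 1] = 1/π_1 = (9/17 + 5/7)/(5/7) = (148/119)/(5/7) = 148/85.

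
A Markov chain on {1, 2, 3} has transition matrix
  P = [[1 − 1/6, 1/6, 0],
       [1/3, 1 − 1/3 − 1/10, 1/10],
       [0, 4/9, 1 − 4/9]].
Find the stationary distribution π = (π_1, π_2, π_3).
π = (80/129, 40/129, 3/43)

This is a birth-death chain on three states, which satisfies detailed balance: π_1 · P_{12} = π_2 · P_{21} and π_2 · P_{23} = π_3 · P_{32}.
From π_1 · 1/6 = π_2 · 1/3: π_2/π_1 = (1/6)/(1/3) = 1/2.
From π_2 · 1/10 = π_3 · 4/9: π_3/π_2 = (1/10)/(4/9) = 9/40.
Take π_1 proportional to 1; then unnormalized π = (1, 1/2, 9/80). Normalize by dividing by the sum 129/80:
  π = (80/129, 40/129, 3/43).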